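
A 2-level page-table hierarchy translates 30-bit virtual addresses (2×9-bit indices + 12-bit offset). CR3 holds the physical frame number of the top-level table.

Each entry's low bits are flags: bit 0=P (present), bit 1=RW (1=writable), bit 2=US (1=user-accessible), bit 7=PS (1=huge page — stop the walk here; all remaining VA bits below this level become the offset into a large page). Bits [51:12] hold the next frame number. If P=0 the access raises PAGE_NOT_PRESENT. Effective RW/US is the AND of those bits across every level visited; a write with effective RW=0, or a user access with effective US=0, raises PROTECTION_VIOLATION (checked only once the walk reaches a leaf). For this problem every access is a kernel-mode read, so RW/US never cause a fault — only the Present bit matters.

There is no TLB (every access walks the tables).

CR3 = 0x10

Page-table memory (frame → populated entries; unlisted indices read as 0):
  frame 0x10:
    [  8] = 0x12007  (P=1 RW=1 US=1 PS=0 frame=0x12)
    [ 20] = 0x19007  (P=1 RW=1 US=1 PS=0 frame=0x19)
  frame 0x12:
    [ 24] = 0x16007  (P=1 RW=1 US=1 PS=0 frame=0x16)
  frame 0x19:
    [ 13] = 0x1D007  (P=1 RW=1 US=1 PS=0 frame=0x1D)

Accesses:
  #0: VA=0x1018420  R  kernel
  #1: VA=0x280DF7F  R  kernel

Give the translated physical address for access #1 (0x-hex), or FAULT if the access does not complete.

Per-access translation:
#0 VA=0x1018420 (r,kernel):
  L0: frame=0x10 idx=8 entry=0x12007 [P=1 RW=1 US=1 PS=0]
  L1: frame=0x12 idx=24 entry=0x16007 [P=1 RW=1 US=1 PS=0]
  ⇒ phys 0x16420  [2 reads]
#1 VA=0x280DF7F (r,kernel):
  L0: frame=0x10 idx=20 entry=0x19007 [P=1 RW=1 US=1 PS=0]
  L1: frame=0x19 idx=13 entry=0x1D007 [P=1 RW=1 US=1 PS=0]
  ⇒ phys 0x1DF7F  [2 reads]

Access #1 PA: 0x1DF7F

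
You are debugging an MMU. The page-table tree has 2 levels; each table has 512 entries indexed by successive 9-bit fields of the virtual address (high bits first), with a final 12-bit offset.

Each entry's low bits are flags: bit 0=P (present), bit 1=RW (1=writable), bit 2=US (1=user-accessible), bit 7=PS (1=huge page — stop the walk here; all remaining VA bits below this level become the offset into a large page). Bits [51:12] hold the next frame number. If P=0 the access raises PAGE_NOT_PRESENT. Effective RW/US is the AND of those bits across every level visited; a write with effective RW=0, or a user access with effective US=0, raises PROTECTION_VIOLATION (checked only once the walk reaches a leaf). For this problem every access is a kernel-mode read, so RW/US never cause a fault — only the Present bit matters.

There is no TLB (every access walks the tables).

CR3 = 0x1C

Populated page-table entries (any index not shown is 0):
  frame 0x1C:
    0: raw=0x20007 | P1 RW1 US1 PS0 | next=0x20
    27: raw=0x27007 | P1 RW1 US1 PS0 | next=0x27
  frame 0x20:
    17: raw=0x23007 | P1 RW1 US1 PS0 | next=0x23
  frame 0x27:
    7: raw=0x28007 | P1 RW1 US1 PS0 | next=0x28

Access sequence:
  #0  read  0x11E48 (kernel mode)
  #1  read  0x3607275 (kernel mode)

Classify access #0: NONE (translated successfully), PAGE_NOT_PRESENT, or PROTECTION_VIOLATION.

Walk each access:
#0 VA=0x11E48 (r,kernel):
  L0: frame=0x1C idx=0 entry=0x20007 [P=1 RW=1 US=1 PS=0]
  L1: frame=0x20 idx=17 entry=0x23007 [P=1 RW=1 US=1 PS=0]
  → PA=0x23E48  (2 entries read)
#1 VA=0x3607275 (r,kernel):
  L0: frame=0x1C idx=27 entry=0x27007 [P=1 RW=1 US=1 PS=0]
  L1: frame=0x27 idx=7 entry=0x28007 [P=1 RW=1 US=1 PS=0]
  → PA=0x28275  (2 entries read)

Access #0 fault: NONE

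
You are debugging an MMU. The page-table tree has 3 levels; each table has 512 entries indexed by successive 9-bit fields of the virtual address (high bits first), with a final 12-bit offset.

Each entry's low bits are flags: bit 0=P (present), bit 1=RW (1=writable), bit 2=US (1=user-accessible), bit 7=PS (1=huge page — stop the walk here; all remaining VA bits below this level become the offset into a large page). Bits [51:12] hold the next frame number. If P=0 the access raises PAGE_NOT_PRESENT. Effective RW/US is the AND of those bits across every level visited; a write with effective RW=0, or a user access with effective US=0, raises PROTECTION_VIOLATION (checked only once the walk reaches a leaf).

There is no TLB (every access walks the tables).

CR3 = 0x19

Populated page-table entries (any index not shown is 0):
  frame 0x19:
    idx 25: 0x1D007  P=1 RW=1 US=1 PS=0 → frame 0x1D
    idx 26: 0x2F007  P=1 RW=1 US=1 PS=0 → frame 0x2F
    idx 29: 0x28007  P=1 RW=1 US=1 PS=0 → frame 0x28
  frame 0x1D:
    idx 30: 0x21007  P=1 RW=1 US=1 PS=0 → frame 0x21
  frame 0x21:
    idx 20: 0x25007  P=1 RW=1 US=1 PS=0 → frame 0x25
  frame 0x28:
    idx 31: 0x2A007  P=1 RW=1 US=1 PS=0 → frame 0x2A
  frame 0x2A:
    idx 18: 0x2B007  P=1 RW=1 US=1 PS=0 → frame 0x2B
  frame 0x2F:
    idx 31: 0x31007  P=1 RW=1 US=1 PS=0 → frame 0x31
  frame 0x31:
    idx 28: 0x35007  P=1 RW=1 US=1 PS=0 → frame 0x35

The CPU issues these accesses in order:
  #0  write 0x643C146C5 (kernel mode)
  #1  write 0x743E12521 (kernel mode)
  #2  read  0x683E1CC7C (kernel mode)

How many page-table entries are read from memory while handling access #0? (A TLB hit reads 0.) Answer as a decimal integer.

Trace:
#0 VA=0x643C146C5 (w,kernel):
  lvl0: tbl 0x19, slot 25 ⇒ 0x1D007 (P1/RW1/US1/PS0)
  lvl1: tbl 0x1D, slot 30 ⇒ 0x21007 (P1/RW1/US1/PS0)
  lvl2: tbl 0x21, slot 20 ⇒ 0x25007 (P1/RW1/US1/PS0)
  ✓ 0x256C5  — 3 lookups
#1 VA=0x743E12521 (w,kernel):
  lvl0: tbl 0x19, slot 29 ⇒ 0x28007 (P1/RW1/US1/PS0)
  lvl1: tbl 0x28, slot 31 ⇒ 0x2A007 (P1/RW1/US1/PS0)
  lvl2: tbl 0x2A, slot 18 ⇒ 0x2B007 (P1/RW1/US1/PS0)
  ✓ 0x2B521  — 3 lookups
#2 VA=0x683E1CC7C (r,kernel):
  lvl0: tbl 0x19, slot 26 ⇒ 0x2F007 (P1/RW1/US1/PS0)
  lvl1: tbl 0x2F, slot 31 ⇒ 0x31007 (P1/RW1/US1/PS0)
  lvl2: tbl 0x31, slot 28 ⇒ 0x35007 (P1/RW1/US1/PS0)
  ✓ 0x35C7C  — 3 lookups

Entries read for #0: 3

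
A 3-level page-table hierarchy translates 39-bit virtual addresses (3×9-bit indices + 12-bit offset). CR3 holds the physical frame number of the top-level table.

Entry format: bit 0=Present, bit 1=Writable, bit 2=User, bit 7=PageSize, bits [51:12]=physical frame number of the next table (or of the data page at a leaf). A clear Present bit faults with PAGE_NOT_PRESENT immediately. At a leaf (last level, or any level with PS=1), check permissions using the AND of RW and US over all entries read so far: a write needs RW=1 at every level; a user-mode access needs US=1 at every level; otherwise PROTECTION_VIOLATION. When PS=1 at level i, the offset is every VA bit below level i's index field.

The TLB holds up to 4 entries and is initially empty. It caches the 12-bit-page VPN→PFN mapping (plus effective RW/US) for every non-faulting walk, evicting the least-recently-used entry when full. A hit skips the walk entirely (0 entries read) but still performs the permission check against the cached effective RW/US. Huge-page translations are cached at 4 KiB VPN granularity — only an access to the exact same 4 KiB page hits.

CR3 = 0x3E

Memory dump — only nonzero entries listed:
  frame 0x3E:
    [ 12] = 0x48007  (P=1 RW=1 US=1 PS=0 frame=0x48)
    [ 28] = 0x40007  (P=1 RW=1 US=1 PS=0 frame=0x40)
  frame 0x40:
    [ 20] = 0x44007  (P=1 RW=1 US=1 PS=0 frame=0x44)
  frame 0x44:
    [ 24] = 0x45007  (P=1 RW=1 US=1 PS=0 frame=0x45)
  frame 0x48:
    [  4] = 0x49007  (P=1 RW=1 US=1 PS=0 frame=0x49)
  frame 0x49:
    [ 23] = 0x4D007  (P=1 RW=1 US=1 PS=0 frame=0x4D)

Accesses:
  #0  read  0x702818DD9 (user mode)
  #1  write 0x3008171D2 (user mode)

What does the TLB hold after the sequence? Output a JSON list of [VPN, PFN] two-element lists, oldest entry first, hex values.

Walk each access:
#0 VA=0x702818DD9 (r,user):
  lvl0: tbl 0x3E, slot 28 ⇒ 0x40007 (P1/RW1/US1/PS0)
  lvl1: tbl 0x40, slot 20 ⇒ 0x44007 (P1/RW1/US1/PS0)
  lvl2: tbl 0x44, slot 24 ⇒ 0x45007 (P1/RW1/US1/PS0)
  ⇒ phys 0x45DD9  [3 reads]
#1 VA=0x3008171D2 (w,user):
  lvl0: tbl 0x3E, slot 12 ⇒ 0x48007 (P1/RW1/US1/PS0)
  lvl1: tbl 0x48, slot 4 ⇒ 0x49007 (P1/RW1/US1/PS0)
  lvl2: tbl 0x49, slot 23 ⇒ 0x4D007 (P1/RW1/US1/PS0)
  ⇒ phys 0x4D1D2  [3 reads]

TLB: [["0x702818", "0x45"], ["0x300817", "0x4D"]]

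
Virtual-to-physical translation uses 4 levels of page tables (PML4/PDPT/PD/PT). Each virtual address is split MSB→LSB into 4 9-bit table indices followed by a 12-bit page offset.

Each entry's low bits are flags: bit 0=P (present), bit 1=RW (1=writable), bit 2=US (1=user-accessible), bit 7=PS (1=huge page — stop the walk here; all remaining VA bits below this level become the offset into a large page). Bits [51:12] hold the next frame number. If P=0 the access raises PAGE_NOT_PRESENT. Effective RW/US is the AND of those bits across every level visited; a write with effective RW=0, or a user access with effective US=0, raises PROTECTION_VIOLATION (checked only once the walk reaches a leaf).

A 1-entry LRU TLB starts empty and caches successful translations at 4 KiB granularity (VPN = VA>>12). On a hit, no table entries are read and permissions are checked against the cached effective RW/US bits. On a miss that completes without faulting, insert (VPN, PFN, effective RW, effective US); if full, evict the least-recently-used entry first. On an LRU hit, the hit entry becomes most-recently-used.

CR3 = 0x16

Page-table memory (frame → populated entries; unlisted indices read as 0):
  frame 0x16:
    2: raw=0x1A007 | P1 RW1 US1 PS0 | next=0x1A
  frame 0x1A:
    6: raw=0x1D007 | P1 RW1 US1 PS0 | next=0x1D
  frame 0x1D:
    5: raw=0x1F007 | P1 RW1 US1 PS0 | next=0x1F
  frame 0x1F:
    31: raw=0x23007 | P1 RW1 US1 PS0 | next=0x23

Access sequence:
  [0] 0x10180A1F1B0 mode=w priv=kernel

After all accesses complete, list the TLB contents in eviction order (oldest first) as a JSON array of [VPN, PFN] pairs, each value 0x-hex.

Trace:
#0 VA=0x10180A1F1B0 (w,kernel):
  L0 @0x16[2] → 0x1A007  P=1,RW=1,US=1,PS=0
  L1 @0x1A[6] → 0x1D007  P=1,RW=1,US=1,PS=0
  L2 @0x1D[5] → 0x1F007  P=1,RW=1,US=1,PS=0
  L3 @0x1F[31] → 0x23007  P=1,RW=1,US=1,PS=0
  → PA=0x231B0  (4 entries read)

TLB: [["0x10180A1F", "0x23"]]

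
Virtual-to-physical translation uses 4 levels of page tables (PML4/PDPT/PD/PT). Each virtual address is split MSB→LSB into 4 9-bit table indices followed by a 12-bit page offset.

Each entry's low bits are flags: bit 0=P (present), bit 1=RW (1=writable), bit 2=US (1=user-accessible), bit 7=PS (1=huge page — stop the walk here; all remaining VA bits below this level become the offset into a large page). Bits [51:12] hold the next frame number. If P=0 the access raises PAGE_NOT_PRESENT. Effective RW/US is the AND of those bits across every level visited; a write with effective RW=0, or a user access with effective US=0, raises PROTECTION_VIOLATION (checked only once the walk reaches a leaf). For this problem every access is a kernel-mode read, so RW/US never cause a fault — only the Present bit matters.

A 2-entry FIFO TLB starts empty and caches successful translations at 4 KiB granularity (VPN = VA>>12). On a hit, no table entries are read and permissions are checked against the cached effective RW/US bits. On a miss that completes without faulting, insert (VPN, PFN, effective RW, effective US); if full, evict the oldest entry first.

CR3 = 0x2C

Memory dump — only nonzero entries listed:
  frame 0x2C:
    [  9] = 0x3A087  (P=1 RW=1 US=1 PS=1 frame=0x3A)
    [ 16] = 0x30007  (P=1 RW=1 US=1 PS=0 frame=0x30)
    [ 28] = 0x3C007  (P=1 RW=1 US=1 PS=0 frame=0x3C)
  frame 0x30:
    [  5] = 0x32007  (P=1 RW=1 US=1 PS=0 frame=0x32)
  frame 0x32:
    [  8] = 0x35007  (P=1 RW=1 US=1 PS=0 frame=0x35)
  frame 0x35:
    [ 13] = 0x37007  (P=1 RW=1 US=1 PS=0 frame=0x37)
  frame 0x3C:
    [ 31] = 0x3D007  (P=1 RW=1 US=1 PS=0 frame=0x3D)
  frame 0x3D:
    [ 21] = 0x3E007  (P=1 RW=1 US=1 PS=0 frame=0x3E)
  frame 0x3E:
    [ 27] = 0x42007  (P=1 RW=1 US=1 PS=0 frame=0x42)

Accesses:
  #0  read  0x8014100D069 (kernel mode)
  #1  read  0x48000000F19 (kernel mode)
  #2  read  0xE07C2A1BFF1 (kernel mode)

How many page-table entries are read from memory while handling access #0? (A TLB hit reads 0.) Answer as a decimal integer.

Trace:
#0 VA=0x8014100D069 (r,kernel):
  L0 @0x2C[16] → 0x30007  P=1,RW=1,US=1,PS=0
  L1 @0x30[5] → 0x32007  P=1,RW=1,US=1,PS=0
  L2 @0x32[8] → 0x35007  P=1,RW=1,US=1,PS=0
  L3 @0x35[13] → 0x37007  P=1,RW=1,US=1,PS=0
  → PA=0x37069  (4 entries read)
#1 VA=0x48000000F19 (r,kernel):
  L0 @0x2C[9] → 0x3A087  P=1,RW=1,US=1,PS=1
  → PA=0x3AF19 (huge @L0)  (1 entries read)
#2 VA=0xE07C2A1BFF1 (r,kernel):
  L0 @0x2C[28] → 0x3C007  P=1,RW=1,US=1,PS=0
  L1 @0x3C[31] → 0x3D007  P=1,RW=1,US=1,PS=0
  L2 @0x3D[21] → 0x3E007  P=1,RW=1,US=1,PS=0
  L3 @0x3E[27] → 0x42007  P=1,RW=1,US=1,PS=0
  → PA=0x42FF1  (4 entries read)

Entries read for #0: 4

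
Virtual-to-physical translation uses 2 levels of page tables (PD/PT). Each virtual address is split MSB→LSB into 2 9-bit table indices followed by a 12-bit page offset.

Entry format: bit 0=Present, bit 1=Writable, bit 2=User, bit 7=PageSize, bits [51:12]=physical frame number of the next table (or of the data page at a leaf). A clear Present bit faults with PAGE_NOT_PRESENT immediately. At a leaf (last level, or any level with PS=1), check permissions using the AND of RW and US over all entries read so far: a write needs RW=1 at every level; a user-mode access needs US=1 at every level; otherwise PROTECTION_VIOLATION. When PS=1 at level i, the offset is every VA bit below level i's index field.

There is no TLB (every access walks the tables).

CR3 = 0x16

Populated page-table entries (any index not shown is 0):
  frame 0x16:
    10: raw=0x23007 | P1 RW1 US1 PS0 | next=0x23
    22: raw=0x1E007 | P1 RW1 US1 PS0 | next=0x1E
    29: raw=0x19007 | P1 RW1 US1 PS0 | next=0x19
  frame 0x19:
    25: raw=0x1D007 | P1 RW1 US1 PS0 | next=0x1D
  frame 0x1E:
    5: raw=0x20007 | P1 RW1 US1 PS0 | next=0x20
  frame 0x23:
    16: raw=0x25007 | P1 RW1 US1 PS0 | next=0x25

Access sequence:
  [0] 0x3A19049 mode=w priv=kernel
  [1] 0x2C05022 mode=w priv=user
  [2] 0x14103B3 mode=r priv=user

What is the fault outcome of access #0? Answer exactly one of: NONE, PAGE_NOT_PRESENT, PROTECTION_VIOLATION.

Per-access translation:
#0 VA=0x3A19049 (w,kernel):
  lvl0: tbl 0x16, slot 29 ⇒ 0x19007 (P1/RW1/US1/PS0)
  lvl1: tbl 0x19, slot 25 ⇒ 0x1D007 (P1/RW1/US1/PS0)
  ⇒ phys 0x1D049  [2 reads]
#1 VA=0x2C05022 (w,user):
  lvl0: tbl 0x16, slot 22 ⇒ 0x1E007 (P1/RW1/US1/PS0)
  lvl1: tbl 0x1E, slot 5 ⇒ 0x20007 (P1/RW1/US1/PS0)
  ⇒ phys 0x20022  [2 reads]
#2 VA=0x14103B3 (r,user):
  lvl0: tbl 0x16, slot 10 ⇒ 0x23007 (P1/RW1/US1/PS0)
  lvl1: tbl 0x23, slot 16 ⇒ 0x25007 (P1/RW1/US1/PS0)
  ⇒ phys 0x253B3  [2 reads]

Access #0 fault: NONE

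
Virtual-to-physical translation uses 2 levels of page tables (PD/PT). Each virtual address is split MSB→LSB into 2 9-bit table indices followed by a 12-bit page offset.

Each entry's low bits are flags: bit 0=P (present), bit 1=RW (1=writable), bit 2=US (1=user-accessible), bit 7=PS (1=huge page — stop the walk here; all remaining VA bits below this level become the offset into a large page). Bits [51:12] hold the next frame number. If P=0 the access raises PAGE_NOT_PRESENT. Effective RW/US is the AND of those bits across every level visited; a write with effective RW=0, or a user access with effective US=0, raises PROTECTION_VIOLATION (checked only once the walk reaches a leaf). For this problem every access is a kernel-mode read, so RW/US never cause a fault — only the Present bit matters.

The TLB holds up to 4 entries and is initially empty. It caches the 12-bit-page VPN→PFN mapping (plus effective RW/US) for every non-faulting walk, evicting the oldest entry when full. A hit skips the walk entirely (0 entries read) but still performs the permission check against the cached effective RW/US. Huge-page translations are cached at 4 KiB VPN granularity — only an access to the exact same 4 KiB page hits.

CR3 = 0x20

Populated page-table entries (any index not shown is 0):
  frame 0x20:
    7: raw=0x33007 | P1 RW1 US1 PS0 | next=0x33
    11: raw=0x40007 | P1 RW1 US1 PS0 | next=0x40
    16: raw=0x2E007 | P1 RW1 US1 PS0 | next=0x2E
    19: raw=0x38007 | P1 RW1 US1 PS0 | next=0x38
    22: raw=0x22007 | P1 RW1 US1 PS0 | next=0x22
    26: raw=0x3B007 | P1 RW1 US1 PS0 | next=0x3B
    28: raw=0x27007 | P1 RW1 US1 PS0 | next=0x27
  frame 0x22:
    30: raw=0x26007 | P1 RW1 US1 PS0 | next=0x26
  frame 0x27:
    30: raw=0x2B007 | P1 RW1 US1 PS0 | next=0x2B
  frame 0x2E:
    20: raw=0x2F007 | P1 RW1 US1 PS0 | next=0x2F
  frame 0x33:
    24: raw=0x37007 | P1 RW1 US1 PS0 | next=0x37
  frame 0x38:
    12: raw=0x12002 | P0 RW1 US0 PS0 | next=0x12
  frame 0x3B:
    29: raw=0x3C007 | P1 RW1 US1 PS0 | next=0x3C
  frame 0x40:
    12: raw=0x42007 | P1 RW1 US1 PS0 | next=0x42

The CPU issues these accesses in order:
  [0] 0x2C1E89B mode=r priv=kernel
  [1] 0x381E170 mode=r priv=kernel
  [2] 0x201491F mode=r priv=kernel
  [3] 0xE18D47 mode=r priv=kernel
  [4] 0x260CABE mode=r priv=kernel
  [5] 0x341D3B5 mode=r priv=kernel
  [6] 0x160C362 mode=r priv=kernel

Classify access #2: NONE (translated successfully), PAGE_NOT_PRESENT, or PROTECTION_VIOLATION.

Walk each access:
#0 VA=0x2C1E89B (r,kernel):
  lvl0: tbl 0x20, slot 22 ⇒ 0x22007 (P1/RW1/US1/PS0)
  lvl1: tbl 0x22, slot 30 ⇒ 0x26007 (P1/RW1/US1/PS0)
  ⇒ phys 0x2689B  [2 reads]
#1 VA=0x381E170 (r,kernel):
  lvl0: tbl 0x20, slot 28 ⇒ 0x27007 (P1/RW1/US1/PS0)
  lvl1: tbl 0x27, slot 30 ⇒ 0x2B007 (P1/RW1/US1/PS0)
  ⇒ phys 0x2B170  [2 reads]
#2 VA=0x201491F (r,kernel):
  lvl0: tbl 0x20, slot 16 ⇒ 0x2E007 (P1/RW1/US1/PS0)
  lvl1: tbl 0x2E, slot 20 ⇒ 0x2F007 (P1/RW1/US1/PS0)
  ⇒ phys 0x2F91F  [2 reads]
#3 VA=0xE18D47 (r,kernel):
  lvl0: tbl 0x20, slot 7 ⇒ 0x33007 (P1/RW1/US1/PS0)
  lvl1: tbl 0x33, slot 24 ⇒ 0x37007 (P1/RW1/US1/PS0)
  ⇒ phys 0x37D47  [2 reads]
#4 VA=0x260CABE (r,kernel):
  lvl0: tbl 0x20, slot 19 ⇒ 0x38007 (P1/RW1/US1/PS0)
  lvl1: tbl 0x38, slot 12 ⇒ 0x12002 (P0/RW1/US0/PS0)
  ⇒ fault: PAGE_NOT_PRESENT  — 2 lookups
#5 VA=0x341D3B5 (r,kernel):
  lvl0: tbl 0x20, slot 26 ⇒ 0x3B007 (P1/RW1/US1/PS0)
  lvl1: tbl 0x3B, slot 29 ⇒ 0x3C007 (P1/RW1/US1/PS0)
  ⇒ phys 0x3C3B5  [2 reads]
#6 VA=0x160C362 (r,kernel):
  lvl0: tbl 0x20, slot 11 ⇒ 0x40007 (P1/RW1/US1/PS0)
  lvl1: tbl 0x40, slot 12 ⇒ 0x42007 (P1/RW1/US1/PS0)
  ⇒ phys 0x42362  [2 reads]

Access #2 fault: NONE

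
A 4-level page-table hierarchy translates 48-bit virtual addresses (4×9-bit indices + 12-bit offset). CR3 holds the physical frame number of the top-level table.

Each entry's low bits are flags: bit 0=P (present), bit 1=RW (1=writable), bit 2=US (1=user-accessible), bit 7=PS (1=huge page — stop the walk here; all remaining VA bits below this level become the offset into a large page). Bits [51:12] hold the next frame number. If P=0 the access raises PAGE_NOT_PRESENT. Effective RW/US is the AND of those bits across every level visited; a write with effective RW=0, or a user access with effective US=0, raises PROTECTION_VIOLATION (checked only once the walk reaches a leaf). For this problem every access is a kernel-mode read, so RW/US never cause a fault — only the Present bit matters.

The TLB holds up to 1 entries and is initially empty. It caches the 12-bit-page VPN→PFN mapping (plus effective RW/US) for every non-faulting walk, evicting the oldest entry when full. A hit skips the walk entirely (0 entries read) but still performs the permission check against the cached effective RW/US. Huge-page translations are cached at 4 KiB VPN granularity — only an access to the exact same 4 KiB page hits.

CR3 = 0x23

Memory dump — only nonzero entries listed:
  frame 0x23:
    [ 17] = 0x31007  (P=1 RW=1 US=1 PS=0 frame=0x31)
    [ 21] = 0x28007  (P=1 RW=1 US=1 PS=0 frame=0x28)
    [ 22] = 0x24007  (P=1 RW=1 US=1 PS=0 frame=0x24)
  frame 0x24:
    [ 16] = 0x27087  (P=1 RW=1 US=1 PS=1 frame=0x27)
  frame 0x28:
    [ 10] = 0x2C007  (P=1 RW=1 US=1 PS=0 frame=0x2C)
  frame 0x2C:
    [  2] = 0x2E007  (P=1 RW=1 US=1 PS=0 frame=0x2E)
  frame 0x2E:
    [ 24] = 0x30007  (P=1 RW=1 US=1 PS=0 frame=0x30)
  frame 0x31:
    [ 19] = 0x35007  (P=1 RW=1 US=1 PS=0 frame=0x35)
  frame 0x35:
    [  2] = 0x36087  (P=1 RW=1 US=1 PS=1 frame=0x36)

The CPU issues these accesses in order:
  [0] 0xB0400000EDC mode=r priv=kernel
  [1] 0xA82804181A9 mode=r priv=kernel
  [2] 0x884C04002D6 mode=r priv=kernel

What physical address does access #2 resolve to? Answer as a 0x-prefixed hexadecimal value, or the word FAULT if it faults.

Walk each access:
#0 VA=0xB0400000EDC (r,kernel):
  [0] read 0x23 idx=22: raw=0x24007 flags P=1 W=1 U=1 S=0
  [1] read 0x24 idx=16: raw=0x27087 flags P=1 W=1 U=1 S=1
  → PA=0x27EDC (huge @L1)  (2 entries read)
#1 VA=0xA82804181A9 (r,kernel):
  [0] read 0x23 idx=21: raw=0x28007 flags P=1 W=1 U=1 S=0
  [1] read 0x28 idx=10: raw=0x2C007 flags P=1 W=1 U=1 S=0
  [2] read 0x2C idx=2: raw=0x2E007 flags P=1 W=1 U=1 S=0
  [3] read 0x2E idx=24: raw=0x30007 flags P=1 W=1 U=1 S=0
  → PA=0x301A9  (4 entries read)
#2 VA=0x884C04002D6 (r,kernel):
  [0] read 0x23 idx=17: raw=0x31007 flags P=1 W=1 U=1 S=0
  [1] read 0x31 idx=19: raw=0x35007 flags P=1 W=1 U=1 S=0
  [2] read 0x35 idx=2: raw=0x36087 flags P=1 W=1 U=1 S=1
  → PA=0x362D6 (huge @L2)  (3 entries read)

Access #2 PA: 0x362D6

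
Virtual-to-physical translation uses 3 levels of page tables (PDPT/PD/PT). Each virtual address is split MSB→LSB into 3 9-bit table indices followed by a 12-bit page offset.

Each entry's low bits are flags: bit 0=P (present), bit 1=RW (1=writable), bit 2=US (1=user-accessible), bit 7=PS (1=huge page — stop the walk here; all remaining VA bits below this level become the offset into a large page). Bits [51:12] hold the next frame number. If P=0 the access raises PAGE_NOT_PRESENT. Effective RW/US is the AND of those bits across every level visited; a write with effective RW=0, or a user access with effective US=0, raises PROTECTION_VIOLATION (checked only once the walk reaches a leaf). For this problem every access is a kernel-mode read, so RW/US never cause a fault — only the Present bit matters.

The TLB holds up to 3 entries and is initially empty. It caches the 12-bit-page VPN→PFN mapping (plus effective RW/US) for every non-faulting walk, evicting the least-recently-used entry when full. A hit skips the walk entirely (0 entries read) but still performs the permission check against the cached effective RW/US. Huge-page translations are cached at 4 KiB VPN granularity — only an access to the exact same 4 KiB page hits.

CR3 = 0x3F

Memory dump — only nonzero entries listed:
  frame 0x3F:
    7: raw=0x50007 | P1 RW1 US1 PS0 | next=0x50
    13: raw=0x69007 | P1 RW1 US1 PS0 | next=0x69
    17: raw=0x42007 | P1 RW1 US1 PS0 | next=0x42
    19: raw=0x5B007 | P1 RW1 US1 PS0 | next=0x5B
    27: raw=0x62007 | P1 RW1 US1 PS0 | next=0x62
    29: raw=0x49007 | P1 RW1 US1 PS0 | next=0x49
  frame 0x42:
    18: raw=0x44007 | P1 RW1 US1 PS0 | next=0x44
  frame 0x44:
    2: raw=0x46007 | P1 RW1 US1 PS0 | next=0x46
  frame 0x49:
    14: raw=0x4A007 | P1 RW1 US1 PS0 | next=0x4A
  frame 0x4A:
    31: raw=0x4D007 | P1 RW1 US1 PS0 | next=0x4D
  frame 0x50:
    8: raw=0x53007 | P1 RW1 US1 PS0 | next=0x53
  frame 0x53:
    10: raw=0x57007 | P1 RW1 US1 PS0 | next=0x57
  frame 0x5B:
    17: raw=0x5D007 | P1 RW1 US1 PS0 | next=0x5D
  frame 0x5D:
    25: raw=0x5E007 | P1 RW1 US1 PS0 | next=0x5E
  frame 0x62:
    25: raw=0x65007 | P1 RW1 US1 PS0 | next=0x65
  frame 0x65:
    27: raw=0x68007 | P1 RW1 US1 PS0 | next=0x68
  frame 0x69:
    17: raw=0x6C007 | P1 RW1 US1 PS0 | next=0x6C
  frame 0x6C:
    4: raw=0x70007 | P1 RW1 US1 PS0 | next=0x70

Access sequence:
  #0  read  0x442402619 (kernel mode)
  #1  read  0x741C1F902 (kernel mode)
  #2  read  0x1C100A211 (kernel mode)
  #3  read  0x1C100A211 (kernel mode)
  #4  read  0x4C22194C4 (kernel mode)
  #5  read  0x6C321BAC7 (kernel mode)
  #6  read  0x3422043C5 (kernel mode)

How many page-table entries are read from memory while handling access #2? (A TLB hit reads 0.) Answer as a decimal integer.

Walk each access:
#0 VA=0x442402619 (r,kernel):
  [0] read 0x3F idx=17: raw=0x42007 flags P=1 W=1 U=1 S=0
  [1] read 0x42 idx=18: raw=0x44007 flags P=1 W=1 U=1 S=0
  [2] read 0x44 idx=2: raw=0x46007 flags P=1 W=1 U=1 S=0
  ✓ 0x46619  — 3 lookups
#1 VA=0x741C1F902 (r,kernel):
  [0] read 0x3F idx=29: raw=0x49007 flags P=1 W=1 U=1 S=0
  [1] read 0x49 idx=14: raw=0x4A007 flags P=1 W=1 U=1 S=0
  [2] read 0x4A idx=31: raw=0x4D007 flags P=1 W=1 U=1 S=0
  ✓ 0x4D902  — 3 lookups
#2 VA=0x1C100A211 (r,kernel):
  [0] read 0x3F idx=7: raw=0x50007 flags P=1 W=1 U=1 S=0
  [1] read 0x50 idx=8: raw=0x53007 flags P=1 W=1 U=1 S=0
  [2] read 0x53 idx=10: raw=0x57007 flags P=1 W=1 U=1 S=0
  ✓ 0x57211  — 3 lookups
#3 VA=0x1C100A211 (r,kernel):
  TLB hit vpn=0x1C100A → PA=0x57211
#4 VA=0x4C22194C4 (r,kernel):
  [0] read 0x3F idx=19: raw=0x5B007 flags P=1 W=1 U=1 S=0
  [1] read 0x5B idx=17: raw=0x5D007 flags P=1 W=1 U=1 S=0
  [2] read 0x5D idx=25: raw=0x5E007 flags P=1 W=1 U=1 S=0
  ✓ 0x5E4C4  — 3 lookups
#5 VA=0x6C321BAC7 (r,kernel):
  [0] read 0x3F idx=27: raw=0x62007 flags P=1 W=1 U=1 S=0
  [1] read 0x62 idx=25: raw=0x65007 flags P=1 W=1 U=1 S=0
  [2] read 0x65 idx=27: raw=0x68007 flags P=1 W=1 U=1 S=0
  ✓ 0x68AC7  — 3 lookups
#6 VA=0x3422043C5 (r,kernel):
  [0] read 0x3F idx=13: raw=0x69007 flags P=1 W=1 U=1 S=0
  [1] read 0x69 idx=17: raw=0x6C007 flags P=1 W=1 U=1 S=0
  [2] read 0x6C idx=4: raw=0x70007 flags P=1 W=1 U=1 S=0
  ✓ 0x703C5  — 3 lookups

Entries read for #2: 3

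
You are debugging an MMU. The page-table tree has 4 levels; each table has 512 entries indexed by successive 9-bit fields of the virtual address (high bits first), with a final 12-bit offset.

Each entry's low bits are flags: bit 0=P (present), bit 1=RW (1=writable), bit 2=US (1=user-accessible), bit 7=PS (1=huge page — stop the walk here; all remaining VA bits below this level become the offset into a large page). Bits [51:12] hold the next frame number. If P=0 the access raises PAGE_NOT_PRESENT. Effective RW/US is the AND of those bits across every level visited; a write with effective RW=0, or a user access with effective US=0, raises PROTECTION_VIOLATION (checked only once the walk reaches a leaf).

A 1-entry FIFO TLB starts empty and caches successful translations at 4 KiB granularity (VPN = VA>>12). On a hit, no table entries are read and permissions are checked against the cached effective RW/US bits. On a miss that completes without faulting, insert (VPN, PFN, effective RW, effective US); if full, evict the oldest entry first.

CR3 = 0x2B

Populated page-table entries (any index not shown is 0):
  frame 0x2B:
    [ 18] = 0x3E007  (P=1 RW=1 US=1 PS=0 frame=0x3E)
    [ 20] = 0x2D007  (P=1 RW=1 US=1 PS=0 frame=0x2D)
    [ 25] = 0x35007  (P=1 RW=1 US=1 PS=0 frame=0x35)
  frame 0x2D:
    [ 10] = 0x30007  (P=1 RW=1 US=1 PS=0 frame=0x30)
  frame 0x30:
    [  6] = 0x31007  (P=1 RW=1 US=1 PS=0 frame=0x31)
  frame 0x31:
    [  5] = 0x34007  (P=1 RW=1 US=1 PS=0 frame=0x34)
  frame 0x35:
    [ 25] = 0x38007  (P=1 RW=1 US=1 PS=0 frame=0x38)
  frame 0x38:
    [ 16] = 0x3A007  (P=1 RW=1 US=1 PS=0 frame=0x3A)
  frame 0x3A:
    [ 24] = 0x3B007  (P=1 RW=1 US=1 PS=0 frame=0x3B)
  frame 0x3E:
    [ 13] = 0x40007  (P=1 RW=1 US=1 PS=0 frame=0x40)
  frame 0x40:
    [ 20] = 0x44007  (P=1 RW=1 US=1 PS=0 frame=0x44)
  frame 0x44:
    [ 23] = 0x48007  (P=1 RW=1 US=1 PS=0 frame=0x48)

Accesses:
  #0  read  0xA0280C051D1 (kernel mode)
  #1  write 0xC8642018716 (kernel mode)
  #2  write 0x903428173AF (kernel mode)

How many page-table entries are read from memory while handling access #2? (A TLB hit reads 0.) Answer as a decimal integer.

Walk each access:
#0 VA=0xA0280C051D1 (r,kernel):
  L0: frame=0x2B idx=20 entry=0x2D007 [P=1 RW=1 US=1 PS=0]
  L1: frame=0x2D idx=10 entry=0x30007 [P=1 RW=1 US=1 PS=0]
  L2: frame=0x30 idx=6 entry=0x31007 [P=1 RW=1 US=1 PS=0]
  L3: frame=0x31 idx=5 entry=0x34007 [P=1 RW=1 US=1 PS=0]
  ⇒ phys 0x341D1  [4 reads]
#1 VA=0xC8642018716 (w,kernel):
  L0: frame=0x2B idx=25 entry=0x35007 [P=1 RW=1 US=1 PS=0]
  L1: frame=0x35 idx=25 entry=0x38007 [P=1 RW=1 US=1 PS=0]
  L2: frame=0x38 idx=16 entry=0x3A007 [P=1 RW=1 US=1 PS=0]
  L3: frame=0x3A idx=24 entry=0x3B007 [P=1 RW=1 US=1 PS=0]
  ⇒ phys 0x3B716  [4 reads]
#2 VA=0x903428173AF (w,kernel):
  L0: frame=0x2B idx=18 entry=0x3E007 [P=1 RW=1 US=1 PS=0]
  L1: frame=0x3E idx=13 entry=0x40007 [P=1 RW=1 US=1 PS=0]
  L2: frame=0x40 idx=20 entry=0x44007 [P=1 RW=1 US=1 PS=0]
  L3: frame=0x44 idx=23 entry=0x48007 [P=1 RW=1 US=1 PS=0]
  ⇒ phys 0x483AF  [4 reads]

Entries read for #2: 4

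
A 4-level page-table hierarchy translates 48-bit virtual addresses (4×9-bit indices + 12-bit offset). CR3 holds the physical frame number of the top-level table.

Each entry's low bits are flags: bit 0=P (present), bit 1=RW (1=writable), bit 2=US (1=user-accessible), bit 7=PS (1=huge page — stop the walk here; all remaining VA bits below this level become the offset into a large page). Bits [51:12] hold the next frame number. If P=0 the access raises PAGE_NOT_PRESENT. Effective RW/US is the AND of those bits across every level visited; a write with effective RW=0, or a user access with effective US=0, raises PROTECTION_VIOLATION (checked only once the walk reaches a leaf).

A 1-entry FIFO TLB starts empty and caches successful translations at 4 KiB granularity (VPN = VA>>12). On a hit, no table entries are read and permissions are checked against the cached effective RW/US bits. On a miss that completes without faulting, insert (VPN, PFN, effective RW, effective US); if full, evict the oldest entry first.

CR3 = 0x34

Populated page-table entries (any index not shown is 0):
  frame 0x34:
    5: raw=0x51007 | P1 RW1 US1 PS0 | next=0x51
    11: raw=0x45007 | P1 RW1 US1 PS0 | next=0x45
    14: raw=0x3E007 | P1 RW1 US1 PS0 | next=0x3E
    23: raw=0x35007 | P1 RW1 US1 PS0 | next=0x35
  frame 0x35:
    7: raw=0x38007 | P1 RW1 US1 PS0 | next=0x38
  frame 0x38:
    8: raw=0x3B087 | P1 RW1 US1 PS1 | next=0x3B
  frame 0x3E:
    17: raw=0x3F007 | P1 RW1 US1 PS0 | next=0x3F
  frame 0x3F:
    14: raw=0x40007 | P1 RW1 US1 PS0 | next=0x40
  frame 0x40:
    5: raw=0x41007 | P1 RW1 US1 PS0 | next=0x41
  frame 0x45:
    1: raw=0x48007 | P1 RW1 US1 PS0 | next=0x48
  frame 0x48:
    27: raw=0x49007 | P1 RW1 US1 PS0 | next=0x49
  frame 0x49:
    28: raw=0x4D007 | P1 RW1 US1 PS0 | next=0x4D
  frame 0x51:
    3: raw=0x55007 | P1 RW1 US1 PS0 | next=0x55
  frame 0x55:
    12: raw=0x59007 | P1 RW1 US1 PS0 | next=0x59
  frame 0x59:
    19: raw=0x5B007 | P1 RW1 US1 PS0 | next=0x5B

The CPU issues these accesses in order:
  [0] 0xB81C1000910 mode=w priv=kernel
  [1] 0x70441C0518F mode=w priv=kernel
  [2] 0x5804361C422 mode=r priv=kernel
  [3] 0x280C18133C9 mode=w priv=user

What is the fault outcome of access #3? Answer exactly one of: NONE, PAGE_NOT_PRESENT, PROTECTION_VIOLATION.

Walk each access:
#0 VA=0xB81C1000910 (w,kernel):
  lvl0: tbl 0x34, slot 23 ⇒ 0x35007 (P1/RW1/US1/PS0)
  lvl1: tbl 0x35, slot 7 ⇒ 0x38007 (P1/RW1/US1/PS0)
  lvl2: tbl 0x38, slot 8 ⇒ 0x3B087 (P1/RW1/US1/PS1)
  → PA=0x3B910 (huge @L2)  (3 entries read)
#1 VA=0x70441C0518F (w,kernel):
  lvl0: tbl 0x34, slot 14 ⇒ 0x3E007 (P1/RW1/US1/PS0)
  lvl1: tbl 0x3E, slot 17 ⇒ 0x3F007 (P1/RW1/US1/PS0)
  lvl2: tbl 0x3F, slot 14 ⇒ 0x40007 (P1/RW1/US1/PS0)
  lvl3: tbl 0x40, slot 5 ⇒ 0x41007 (P1/RW1/US1/PS0)
  → PA=0x4118F  (4 entries read)
#2 VA=0x5804361C422 (r,kernel):
  lvl0: tbl 0x34, slot 11 ⇒ 0x45007 (P1/RW1/US1/PS0)
  lvl1: tbl 0x45, slot 1 ⇒ 0x48007 (P1/RW1/US1/PS0)
  lvl2: tbl 0x48, slot 27 ⇒ 0x49007 (P1/RW1/US1/PS0)
  lvl3: tbl 0x49, slot 28 ⇒ 0x4D007 (P1/RW1/US1/PS0)
  → PA=0x4D422  (4 entries read)
#3 VA=0x280C18133C9 (w,user):
  lvl0: tbl 0x34, slot 5 ⇒ 0x51007 (P1/RW1/US1/PS0)
  lvl1: tbl 0x51, slot 3 ⇒ 0x55007 (P1/RW1/US1/PS0)
  lvl2: tbl 0x55, slot 12 ⇒ 0x59007 (P1/RW1/US1/PS0)
  lvl3: tbl 0x59, slot 19 ⇒ 0x5B007 (P1/RW1/US1/PS0)
  → PA=0x5B3C9  (4 entries read)

Access #3 fault: NONE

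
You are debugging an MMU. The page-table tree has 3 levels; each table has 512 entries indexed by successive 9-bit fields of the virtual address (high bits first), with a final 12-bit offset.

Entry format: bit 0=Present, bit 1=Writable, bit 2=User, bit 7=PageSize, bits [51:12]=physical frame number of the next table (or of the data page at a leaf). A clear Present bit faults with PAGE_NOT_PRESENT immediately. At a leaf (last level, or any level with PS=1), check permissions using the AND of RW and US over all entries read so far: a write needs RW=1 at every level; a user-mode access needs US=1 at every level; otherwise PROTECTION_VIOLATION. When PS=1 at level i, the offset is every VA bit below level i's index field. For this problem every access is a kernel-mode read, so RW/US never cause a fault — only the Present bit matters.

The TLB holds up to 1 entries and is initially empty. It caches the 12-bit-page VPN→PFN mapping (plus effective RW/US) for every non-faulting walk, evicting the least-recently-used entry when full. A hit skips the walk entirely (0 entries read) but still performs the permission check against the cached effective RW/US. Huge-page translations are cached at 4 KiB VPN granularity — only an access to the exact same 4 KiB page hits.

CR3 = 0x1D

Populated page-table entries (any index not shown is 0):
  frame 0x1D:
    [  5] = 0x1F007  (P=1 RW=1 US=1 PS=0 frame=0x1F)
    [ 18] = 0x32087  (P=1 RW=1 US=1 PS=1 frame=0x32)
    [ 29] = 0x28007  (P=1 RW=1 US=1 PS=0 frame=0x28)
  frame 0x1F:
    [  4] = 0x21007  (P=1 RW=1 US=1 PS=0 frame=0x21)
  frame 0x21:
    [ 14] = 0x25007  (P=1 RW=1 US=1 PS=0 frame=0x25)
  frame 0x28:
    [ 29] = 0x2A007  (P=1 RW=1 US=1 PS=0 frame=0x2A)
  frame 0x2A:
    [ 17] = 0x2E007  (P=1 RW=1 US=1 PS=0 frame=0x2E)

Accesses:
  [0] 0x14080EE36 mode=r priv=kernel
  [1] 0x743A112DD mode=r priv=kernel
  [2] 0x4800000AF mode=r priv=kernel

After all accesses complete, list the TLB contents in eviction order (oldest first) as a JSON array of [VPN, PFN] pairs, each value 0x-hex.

Per-access translation:
#0 VA=0x14080EE36 (r,kernel):
  [0] read 0x1D idx=5: raw=0x1F007 flags P=1 W=1 U=1 S=0
  [1] read 0x1F idx=4: raw=0x21007 flags P=1 W=1 U=1 S=0
  [2] read 0x21 idx=14: raw=0x25007 flags P=1 W=1 U=1 S=0
  ✓ 0x25E36  — 3 lookups
#1 VA=0x743A112DD (r,kernel):
  [0] read 0x1D idx=29: raw=0x28007 flags P=1 W=1 U=1 S=0
  [1] read 0x28 idx=29: raw=0x2A007 flags P=1 W=1 U=1 S=0
  [2] read 0x2A idx=17: raw=0x2E007 flags P=1 W=1 U=1 S=0
  ✓ 0x2E2DD  — 3 lookups
#2 VA=0x4800000AF (r,kernel):
  [0] read 0x1D idx=18: raw=0x32087 flags P=1 W=1 U=1 S=1
  ✓ 0x320AF (huge @L0)  — 1 lookups

TLB: [["0x480000", "0x32"]]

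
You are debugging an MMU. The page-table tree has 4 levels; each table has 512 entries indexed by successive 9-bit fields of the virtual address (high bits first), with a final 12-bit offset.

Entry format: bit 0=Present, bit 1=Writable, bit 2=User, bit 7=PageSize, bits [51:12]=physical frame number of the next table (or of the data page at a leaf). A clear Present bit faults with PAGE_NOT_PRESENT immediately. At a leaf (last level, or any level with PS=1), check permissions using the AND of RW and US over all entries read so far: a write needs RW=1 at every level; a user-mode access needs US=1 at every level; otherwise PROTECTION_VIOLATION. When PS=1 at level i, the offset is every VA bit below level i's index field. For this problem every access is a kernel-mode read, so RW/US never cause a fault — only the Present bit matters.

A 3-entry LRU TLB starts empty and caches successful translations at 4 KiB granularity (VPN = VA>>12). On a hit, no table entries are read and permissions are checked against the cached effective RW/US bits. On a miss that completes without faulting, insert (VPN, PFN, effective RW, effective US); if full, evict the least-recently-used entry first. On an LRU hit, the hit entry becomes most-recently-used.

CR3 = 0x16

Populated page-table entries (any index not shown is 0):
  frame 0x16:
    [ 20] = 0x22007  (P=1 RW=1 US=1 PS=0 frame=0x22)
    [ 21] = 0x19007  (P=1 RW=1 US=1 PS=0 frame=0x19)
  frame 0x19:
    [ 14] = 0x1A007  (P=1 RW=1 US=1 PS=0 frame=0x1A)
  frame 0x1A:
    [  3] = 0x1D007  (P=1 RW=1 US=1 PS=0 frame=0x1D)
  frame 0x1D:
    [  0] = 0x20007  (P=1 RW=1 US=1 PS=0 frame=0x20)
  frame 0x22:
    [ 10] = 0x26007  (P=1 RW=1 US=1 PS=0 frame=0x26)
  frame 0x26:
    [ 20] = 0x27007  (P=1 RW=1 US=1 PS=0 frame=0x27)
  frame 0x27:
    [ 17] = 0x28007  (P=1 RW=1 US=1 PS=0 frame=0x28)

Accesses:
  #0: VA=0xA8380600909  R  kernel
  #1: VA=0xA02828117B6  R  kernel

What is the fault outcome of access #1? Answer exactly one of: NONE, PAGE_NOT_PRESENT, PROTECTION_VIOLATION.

Walk each access:
#0 VA=0xA8380600909 (r,kernel):
  lvl0: tbl 0x16, slot 21 ⇒ 0x19007 (P1/RW1/US1/PS0)
  lvl1: tbl 0x19, slot 14 ⇒ 0x1A007 (P1/RW1/US1/PS0)
  lvl2: tbl 0x1A, slot 3 ⇒ 0x1D007 (P1/RW1/US1/PS0)
  lvl3: tbl 0x1D, slot 0 ⇒ 0x20007 (P1/RW1/US1/PS0)
  → PA=0x20909  (4 entries read)
#1 VA=0xA02828117B6 (r,kernel):
  lvl0: tbl 0x16, slot 20 ⇒ 0x22007 (P1/RW1/US1/PS0)
  lvl1: tbl 0x22, slot 10 ⇒ 0x26007 (P1/RW1/US1/PS0)
  lvl2: tbl 0x26, slot 20 ⇒ 0x27007 (P1/RW1/US1/PS0)
  lvl3: tbl 0x27, slot 17 ⇒ 0x28007 (P1/RW1/US1/PS0)
  → PA=0x287B6  (4 entries read)

Access #1 fault: NONE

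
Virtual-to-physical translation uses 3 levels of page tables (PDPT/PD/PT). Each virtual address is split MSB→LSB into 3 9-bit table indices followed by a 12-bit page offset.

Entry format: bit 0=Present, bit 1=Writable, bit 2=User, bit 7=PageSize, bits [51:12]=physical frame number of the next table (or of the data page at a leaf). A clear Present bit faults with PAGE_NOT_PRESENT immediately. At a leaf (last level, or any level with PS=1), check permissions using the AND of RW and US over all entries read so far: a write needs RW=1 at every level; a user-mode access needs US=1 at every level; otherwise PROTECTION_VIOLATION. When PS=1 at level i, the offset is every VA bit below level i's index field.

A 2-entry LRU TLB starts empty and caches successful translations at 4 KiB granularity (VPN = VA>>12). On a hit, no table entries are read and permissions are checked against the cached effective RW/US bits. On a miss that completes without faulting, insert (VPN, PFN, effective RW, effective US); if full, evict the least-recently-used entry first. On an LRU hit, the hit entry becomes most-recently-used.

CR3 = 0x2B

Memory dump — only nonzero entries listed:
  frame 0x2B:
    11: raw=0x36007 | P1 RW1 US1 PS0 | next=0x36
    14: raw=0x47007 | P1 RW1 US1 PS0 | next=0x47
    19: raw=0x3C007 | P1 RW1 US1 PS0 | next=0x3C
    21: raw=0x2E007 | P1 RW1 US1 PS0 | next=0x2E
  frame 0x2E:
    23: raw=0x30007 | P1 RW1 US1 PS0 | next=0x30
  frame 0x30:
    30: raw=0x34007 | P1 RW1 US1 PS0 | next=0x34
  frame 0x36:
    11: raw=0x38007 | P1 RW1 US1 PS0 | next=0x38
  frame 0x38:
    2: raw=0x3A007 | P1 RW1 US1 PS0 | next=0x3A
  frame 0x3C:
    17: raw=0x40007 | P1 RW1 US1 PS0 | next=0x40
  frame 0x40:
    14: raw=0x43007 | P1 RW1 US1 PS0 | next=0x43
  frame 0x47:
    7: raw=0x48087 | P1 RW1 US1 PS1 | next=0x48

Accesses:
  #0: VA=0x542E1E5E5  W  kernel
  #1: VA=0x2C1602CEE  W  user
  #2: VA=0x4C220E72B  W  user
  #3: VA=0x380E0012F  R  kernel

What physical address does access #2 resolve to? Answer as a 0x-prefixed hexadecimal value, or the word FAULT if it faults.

Per-access translation:
#0 VA=0x542E1E5E5 (w,kernel):
  lvl0: tbl 0x2B, slot 21 ⇒ 0x2E007 (P1/RW1/US1/PS0)
  lvl1: tbl 0x2E, slot 23 ⇒ 0x30007 (P1/RW1/US1/PS0)
  lvl2: tbl 0x30, slot 30 ⇒ 0x34007 (P1/RW1/US1/PS0)
  ⇒ phys 0x345E5  [3 reads]
#1 VA=0x2C1602CEE (w,user):
  lvl0: tbl 0x2B, slot 11 ⇒ 0x36007 (P1/RW1/US1/PS0)
  lvl1: tbl 0x36, slot 11 ⇒ 0x38007 (P1/RW1/US1/PS0)
  lvl2: tbl 0x38, slot 2 ⇒ 0x3A007 (P1/RW1/US1/PS0)
  ⇒ phys 0x3ACEE  [3 reads]
#2 VA=0x4C220E72B (w,user):
  lvl0: tbl 0x2B, slot 19 ⇒ 0x3C007 (P1/RW1/US1/PS0)
  lvl1: tbl 0x3C, slot 17 ⇒ 0x40007 (P1/RW1/US1/PS0)
  lvl2: tbl 0x40, slot 14 ⇒ 0x43007 (P1/RW1/US1/PS0)
  ⇒ phys 0x4372B  [3 reads]
#3 VA=0x380E0012F (r,kernel):
  lvl0: tbl 0x2B, slot 14 ⇒ 0x47007 (P1/RW1/US1/PS0)
  lvl1: tbl 0x47, slot 7 ⇒ 0x48087 (P1/RW1/US1/PS1)
  ⇒ phys 0x4812F (huge @L1)  [2 reads]

Access #2 PA: 0x4372B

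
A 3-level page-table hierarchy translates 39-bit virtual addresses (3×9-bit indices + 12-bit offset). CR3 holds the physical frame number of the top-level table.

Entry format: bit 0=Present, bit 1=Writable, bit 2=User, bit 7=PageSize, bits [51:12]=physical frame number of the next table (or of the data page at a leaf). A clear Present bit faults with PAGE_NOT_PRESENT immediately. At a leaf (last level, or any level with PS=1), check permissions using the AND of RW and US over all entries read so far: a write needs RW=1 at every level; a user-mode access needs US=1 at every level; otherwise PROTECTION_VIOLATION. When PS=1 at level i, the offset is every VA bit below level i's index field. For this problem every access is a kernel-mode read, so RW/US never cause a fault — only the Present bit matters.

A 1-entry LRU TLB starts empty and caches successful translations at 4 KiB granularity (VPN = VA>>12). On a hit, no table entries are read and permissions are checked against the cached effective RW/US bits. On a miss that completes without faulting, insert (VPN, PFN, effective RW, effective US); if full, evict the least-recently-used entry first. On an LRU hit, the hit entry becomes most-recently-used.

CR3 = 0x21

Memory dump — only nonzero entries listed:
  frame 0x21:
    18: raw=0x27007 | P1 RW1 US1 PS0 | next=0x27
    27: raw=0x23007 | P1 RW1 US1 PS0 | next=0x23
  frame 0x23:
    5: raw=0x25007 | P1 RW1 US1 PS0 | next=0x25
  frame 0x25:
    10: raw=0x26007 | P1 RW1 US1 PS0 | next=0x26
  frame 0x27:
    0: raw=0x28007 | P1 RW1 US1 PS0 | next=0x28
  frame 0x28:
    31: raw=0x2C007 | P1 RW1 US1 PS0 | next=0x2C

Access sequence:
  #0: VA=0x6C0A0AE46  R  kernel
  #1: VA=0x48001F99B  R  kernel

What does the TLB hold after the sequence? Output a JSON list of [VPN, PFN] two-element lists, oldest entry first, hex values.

Trace:
#0 VA=0x6C0A0AE46 (r,kernel):
  L0 @0x21[27] → 0x23007  P=1,RW=1,US=1,PS=0
  L1 @0x23[5] → 0x25007  P=1,RW=1,US=1,PS=0
  L2 @0x25[10] → 0x26007  P=1,RW=1,US=1,PS=0
  → PA=0x26E46  (3 entries read)
#1 VA=0x48001F99B (r,kernel):
  L0 @0x21[18] → 0x27007  P=1,RW=1,US=1,PS=0
  L1 @0x27[0] → 0x28007  P=1,RW=1,US=1,PS=0
  L2 @0x28[31] → 0x2C007  P=1,RW=1,US=1,PS=0
  → PA=0x2C99B  (3 entries read)

TLB: [["0x48001F", "0x2C"]]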